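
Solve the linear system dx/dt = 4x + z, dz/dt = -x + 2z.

Coefficient matrix A = [[4, 1], [-1, 2]].
Characteristic polynomial det(A - λI) = λ^2 - 6λ + 9 = 0.
Single eigenvalue λ = 3 with algebraic multiplicity 2.
Eigenvector v = (-1,1); generalized eigenvector w with (A-λI)w=v is (-3,2).
General solution: e^(3t)[K_1·v + K_2·(t·v + w)].

x(t) = -K_1e^(3t) - K_2te^(3t) - 3K_2e^(3t), z(t) = K_1e^(3t) + K_2te^(3t) + 2K_2e^(3t)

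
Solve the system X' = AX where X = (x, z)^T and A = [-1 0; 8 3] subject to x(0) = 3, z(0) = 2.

Coefficient matrix A = [[-1, 0], [8, 3]].
Characteristic polynomial det(A - λI) = λ^2 - 2λ - 3 = 0.
Eigenvalues λ = 3, -1.
For λ=3: (A-λI) row 1 is [-4, 0], so an eigenvector is (0, -1).
For λ=-1: (A-λI) row 2 is [8, 4], so an eigenvector is (-1, 2).
General solution: C_1e^(3t)(0,-1) + C_2e^(-t)(-1,2).
Applying x(0)=3, z(0)=2 gives C_1=-8, C_2=-3.

x(t) = 3e^(-t), z(t) = 8e^(3t) - 6e^(-t)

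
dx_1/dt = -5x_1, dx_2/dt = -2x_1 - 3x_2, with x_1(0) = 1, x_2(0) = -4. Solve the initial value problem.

Coefficient matrix A = [[-5, 0], [-2, -3]].
Characteristic polynomial det(A - λI) = λ^2 + 8λ + 15 = 0.
Eigenvalues λ = -3, -5.
For λ=-3: (A-λI) row 1 is [-2, 0], so an eigenvector is (0, -1).
For λ=-5: (A-λI) row 2 is [-2, 2], so an eigenvector is (1, 1).
General solution: C_1e^(-3t)(0,-1) + C_2e^(-5t)(1,1).
Applying x_1(0)=1, x_2(0)=-4 gives C_1=5, C_2=1.

x_1(t) = e^(-5t), x_2(t) = -5e^(-3t) + e^(-5t)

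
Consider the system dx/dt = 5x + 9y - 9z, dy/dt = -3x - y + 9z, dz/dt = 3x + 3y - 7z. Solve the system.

Coefficient matrix A = [[5, 9, -9], [-3, -1, 9], [3, 3, -7]].
det(A - λI) = 0 gives eigenvalues λ = 2, -4, -1.
For λ=2: eigenvector (3,0,1).
For λ=-4: eigenvector (-2,1,-1).
For λ=-1: eigenvector (-3,1,-1).
General solution: c_1e^(2t)(3,0,1) + c_2e^(-4t)(-2,1,-1) + c_3e^(-t)(-3,1,-1).

x(t) = 3c_1e^(2t) - 2c_2e^(-4t) - 3c_3e^(-t), y(t) = c_2e^(-4t) + c_3e^(-t), z(t) = c_1e^(2t) - c_2e^(-4t) - c_3e^(-t)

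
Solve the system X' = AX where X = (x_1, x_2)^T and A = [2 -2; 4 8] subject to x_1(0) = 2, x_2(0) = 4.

Coefficient matrix A = [[2, -2], [4, 8]].
Characteristic polynomial det(A - λI) = λ^2 - 10λ + 24 = 0.
Eigenvalues λ = 6, 4.
For λ=6: (A-λI) row 1 is [-4, -2], so an eigenvector is (-1, 2).
For λ=4: (A-λI) row 1 is [-2, -2], so an eigenvector is (-1, 1).
General solution: c_1e^(6t)(-1,2) + c_2e^(4t)(-1,1).
Applying x_1(0)=2, x_2(0)=4 gives c_1=6, c_2=-8.

x_1(t) = -6e^(6t) + 8e^(4t), x_2(t) = 12e^(6t) - 8e^(4t)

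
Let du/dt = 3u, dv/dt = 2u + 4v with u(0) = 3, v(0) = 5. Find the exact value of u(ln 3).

81

A = [[3,0],[2,4]]; eigenvalues λ = 3, 4.
Eigenvectors: (1,-2) for λ=3, (0,-1) for λ=4.
From the initial condition, c_1 = 3, c_2 = -11.
u(ln 3) = (3)(3^3)(1) + (-11)(3^4)(0) = 81.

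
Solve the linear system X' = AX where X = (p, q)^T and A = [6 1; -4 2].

p(t) = -c_1e^(4t) - c_2te^(4t) - c_2e^(4t), q(t) = 2c_1e^(4t) + 2c_2te^(4t) + c_2e^(4t)

Coefficient matrix A = [[6, 1], [-4, 2]].
Characteristic polynomial det(A - λI) = λ^2 - 8λ + 16 = 0.
Single eigenvalue λ = 4 with algebraic multiplicity 2.
Eigenvector v = (-1,2); generalized eigenvector w with (A-λI)w=v is (-1,1).
General solution: e^(4t)[c_1·v + c_2·(t·v + w)].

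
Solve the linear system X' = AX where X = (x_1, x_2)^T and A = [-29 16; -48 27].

x_1(t) = K_1e^(3t) + 2K_2e^(-5t), x_2(t) = 2K_1e^(3t) + 3K_2e^(-5t)

Coefficient matrix A = [[-29, 16], [-48, 27]].
Characteristic polynomial det(A - λI) = λ^2 + 2λ - 15 = 0.
Eigenvalues λ = 3, -5.
For λ=3: (A-λI) row 1 is [-32, 16], so an eigenvector is (1, 2).
For λ=-5: (A-λI) row 1 is [-24, 16], so an eigenvector is (2, 3).
General solution: K_1e^(3t)(1,2) + K_2e^(-5t)(2,3).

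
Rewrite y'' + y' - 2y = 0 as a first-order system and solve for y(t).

y(t) = C_1e^(-2t) + C_2e^(t)

Let x_1 = y, x_2 = y'. Then x_1' = x_2 and x_2' = 2x_1 - x_2.
A = [[0,1],[2,-1]]; det(A-λI) = λ^2 + λ - 2.
Eigenvalues λ = -2, 1 with eigenvectors (1,-2), (1,1).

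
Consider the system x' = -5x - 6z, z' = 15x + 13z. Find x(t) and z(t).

Coefficient matrix A = [[-5, -6], [15, 13]].
Characteristic polynomial det(A - λI) = λ^2 - 8λ + 25 = 0.
Eigenvalues λ = 4 ± 3i (complex conjugate pair).
For λ=4+3i: an eigenvector is (-1,1) - i(1,-2) = (-1 - i, 1 + 2i).
A real fundamental pair from Re and Im of e^((4+3i)t)v: X_1 = e^(4t)(cos(3t)·(-1,1) + sin(3t)·(1,-2)), X_2 = e^(4t)(sin(3t)·(-1,1) - cos(3t)·(1,-2)).
General solution: K_1X_1 + K_2X_2.

x(t) = K_1e^(4t)sin(3t) - K_1e^(4t)cos(3t) - K_2e^(4t)sin(3t) - K_2e^(4t)cos(3t), z(t) = -2K_1e^(4t)sin(3t) + K_1e^(4t)cos(3t) + K_2e^(4t)sin(3t) + 2K_2e^(4t)cos(3t)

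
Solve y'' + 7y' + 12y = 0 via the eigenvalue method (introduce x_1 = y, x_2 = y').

Let x_1 = y, x_2 = y'. Then x_1' = x_2 and x_2' = -12x_1 - 7x_2.
A = [[0,1],[-12,-7]]; det(A-λI) = λ^2 + 7λ + 12.
Eigenvalues λ = -4, -3 with eigenvectors (1,-4), (1,-3).

y(t) = K_1e^(-4t) + K_2e^(-3t)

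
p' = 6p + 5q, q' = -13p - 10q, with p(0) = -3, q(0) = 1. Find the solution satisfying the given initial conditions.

p(t) = -19e^(-2t)sin(t) - 3e^(-2t)cos(t), q(t) = 31e^(-2t)sin(t) + e^(-2t)cos(t)

Coefficient matrix A = [[6, 5], [-13, -10]].
Characteristic polynomial det(A - λI) = λ^2 + 4λ + 5 = 0.
Eigenvalues λ = -2 ± i (complex conjugate pair).
For λ=-2+i: an eigenvector is (-1,2) - i(2,-3) = (-1 - 2i, 2 + 3i).
A real fundamental pair from Re and Im of e^((-2+i)t)v: X_1 = e^(-2t)(cos(t)·(-1,2) + sin(t)·(2,-3)), X_2 = e^(-2t)(sin(t)·(-1,2) - cos(t)·(2,-3)).
General solution: K_1X_1 + K_2X_2.
Applying p(0)=-3, q(0)=1 gives K_1=-7, K_2=5.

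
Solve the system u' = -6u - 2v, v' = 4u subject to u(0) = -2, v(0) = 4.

u(t) = -2e^(-2t), v(t) = 4e^(-2t)

Coefficient matrix A = [[-6, -2], [4, 0]].
Characteristic polynomial det(A - λI) = λ^2 + 6λ + 8 = 0.
Eigenvalues λ = -4, -2.
For λ=-4: (A-λI) row 1 is [-2, -2], so an eigenvector is (-1, 1).
For λ=-2: (A-λI) row 1 is [-4, -2], so an eigenvector is (-1, 2).
General solution: K_1e^(-4t)(-1,1) + K_2e^(-2t)(-1,2).
Applying u(0)=-2, v(0)=4 gives K_1=0, K_2=2.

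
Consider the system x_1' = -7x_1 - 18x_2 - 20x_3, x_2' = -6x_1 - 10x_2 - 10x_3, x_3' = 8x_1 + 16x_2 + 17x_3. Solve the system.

x_1(t) = K_1e^(-3t) - 2K_2e^(t) - 2K_3e^(2t), x_2(t) = 2K_1e^(-3t) + 2K_2e^(t) + K_3e^(2t), x_3(t) = -2K_1e^(-3t) - K_2e^(t)

Coefficient matrix A = [[-7, -18, -20], [-6, -10, -10], [8, 16, 17]].
det(A - λI) = 0 gives eigenvalues λ = -3, 1, 2.
For λ=-3: eigenvector (1,2,-2).
For λ=1: eigenvector (-2,2,-1).
For λ=2: eigenvector (-2,1,0).
General solution: K_1e^(-3t)(1,2,-2) + K_2e^(t)(-2,2,-1) + K_3e^(2t)(-2,1,0).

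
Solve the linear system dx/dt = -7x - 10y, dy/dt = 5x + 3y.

x(t) = C_1e^(-2t)sin(5t) + C_1e^(-2t)cos(5t) + C_2e^(-2t)sin(5t) - C_2e^(-2t)cos(5t), y(t) = -C_1e^(-2t)cos(5t) - C_2e^(-2t)sin(5t)

Coefficient matrix A = [[-7, -10], [5, 3]].
Characteristic polynomial det(A - λI) = λ^2 + 4λ + 29 = 0.
Eigenvalues λ = -2 ± 5i (complex conjugate pair).
For λ=-2+5i: an eigenvector is (1,-1) - i(1,0) = (1 - i, -1).
A real fundamental pair from Re and Im of e^((-2+5i)t)v: X_1 = e^(-2t)(cos(5t)·(1,-1) + sin(5t)·(1,0)), X_2 = e^(-2t)(sin(5t)·(1,-1) - cos(5t)·(1,0)).
General solution: C_1X_1 + C_2X_2.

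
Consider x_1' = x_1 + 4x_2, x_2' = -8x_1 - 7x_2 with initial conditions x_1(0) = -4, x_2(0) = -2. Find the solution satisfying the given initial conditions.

Coefficient matrix A = [[1, 4], [-8, -7]].
Characteristic polynomial det(A - λI) = λ^2 + 6λ + 25 = 0.
Eigenvalues λ = -3 ± 4i (complex conjugate pair).
For λ=-3+4i: an eigenvector is (0,1) - i(1,-1) = (0 - i, 1 + i).
A real fundamental pair from Re and Im of e^((-3+4i)t)v: X_1 = e^(-3t)(cos(4t)·(0,1) + sin(4t)·(1,-1)), X_2 = e^(-3t)(sin(4t)·(0,1) - cos(4t)·(1,-1)).
General solution: c_1X_1 + c_2X_2.
Applying x_1(0)=-4, x_2(0)=-2 gives c_1=-6, c_2=4.

x_1(t) = -6e^(-3t)sin(4t) - 4e^(-3t)cos(4t), x_2(t) = 10e^(-3t)sin(4t) - 2e^(-3t)cos(4t)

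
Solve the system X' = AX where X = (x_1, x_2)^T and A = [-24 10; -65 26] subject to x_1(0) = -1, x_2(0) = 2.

Coefficient matrix A = [[-24, 10], [-65, 26]].
Characteristic polynomial det(A - λI) = λ^2 - 2λ + 26 = 0.
Eigenvalues λ = 1 ± 5i (complex conjugate pair).
For λ=1+5i: an eigenvector is (-1,-3) - i(-1,-2) = (-1 + i, -3 + 2i).
A real fundamental pair from Re and Im of e^((1+5i)t)v: X_1 = e^(t)(cos(5t)·(-1,-3) + sin(5t)·(-1,-2)), X_2 = e^(t)(sin(5t)·(-1,-3) - cos(5t)·(-1,-2)).
General solution: C_1X_1 + C_2X_2.
Applying x_1(0)=-1, x_2(0)=2 gives C_1=-4, C_2=-5.

x_1(t) = 9e^(t)sin(5t) - e^(t)cos(5t), x_2(t) = 23e^(t)sin(5t) + 2e^(t)cos(5t)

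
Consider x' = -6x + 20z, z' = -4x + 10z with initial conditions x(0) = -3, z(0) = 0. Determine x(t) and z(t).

x(t) = 6e^(2t)sin(4t) - 3e^(2t)cos(4t), z(t) = 3e^(2t)sin(4t)

Coefficient matrix A = [[-6, 20], [-4, 10]].
Characteristic polynomial det(A - λI) = λ^2 - 4λ + 20 = 0.
Eigenvalues λ = 2 ± 4i (complex conjugate pair).
For λ=2+4i: an eigenvector is (1,0) - i(-2,-1) = (1 + 2i, 0 + i).
A real fundamental pair from Re and Im of e^((2+4i)t)v: X_1 = e^(2t)(cos(4t)·(1,0) + sin(4t)·(-2,-1)), X_2 = e^(2t)(sin(4t)·(1,0) - cos(4t)·(-2,-1)).
General solution: c_1X_1 + c_2X_2.
Applying x(0)=-3, z(0)=0 gives c_1=-3, c_2=0.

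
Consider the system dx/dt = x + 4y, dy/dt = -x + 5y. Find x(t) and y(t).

x(t) = 2K_1e^(3t) + 2K_2te^(3t) + 3K_2e^(3t), y(t) = K_1e^(3t) + K_2te^(3t) + 2K_2e^(3t)

Coefficient matrix A = [[1, 4], [-1, 5]].
Characteristic polynomial det(A - λI) = λ^2 - 6λ + 9 = 0.
Single eigenvalue λ = 3 with algebraic multiplicity 2.
Eigenvector v = (2,1); generalized eigenvector w with (A-λI)w=v is (3,2).
General solution: e^(3t)[K_1·v + K_2·(t·v + w)].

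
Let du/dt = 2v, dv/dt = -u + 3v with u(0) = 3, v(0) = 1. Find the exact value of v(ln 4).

-8

A = [[0,2],[-1,3]]; eigenvalues λ = 2, 1.
Eigenvectors: (-1,-1) for λ=2, (-2,-1) for λ=1.
From the initial condition, c_1 = 1, c_2 = -2.
v(ln 4) = (1)(4^2)(-1) + (-2)(4^1)(-1) = -8.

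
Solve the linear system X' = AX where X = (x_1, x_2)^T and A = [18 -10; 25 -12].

Coefficient matrix A = [[18, -10], [25, -12]].
Characteristic polynomial det(A - λI) = λ^2 - 6λ + 34 = 0.
Eigenvalues λ = 3 ± 5i (complex conjugate pair).
For λ=3+5i: an eigenvector is (-1,-2) - i(1,1) = (-1 - i, -2 - i).
A real fundamental pair from Re and Im of e^((3+5i)t)v: X_1 = e^(3t)(cos(5t)·(-1,-2) + sin(5t)·(1,1)), X_2 = e^(3t)(sin(5t)·(-1,-2) - cos(5t)·(1,1)).
General solution: K_1X_1 + K_2X_2.

x_1(t) = K_1e^(3t)sin(5t) - K_1e^(3t)cos(5t) - K_2e^(3t)sin(5t) - K_2e^(3t)cos(5t), x_2(t) = K_1e^(3t)sin(5t) - 2K_1e^(3t)cos(5t) - 2K_2e^(3t)sin(5t) - K_2e^(3t)cos(5t)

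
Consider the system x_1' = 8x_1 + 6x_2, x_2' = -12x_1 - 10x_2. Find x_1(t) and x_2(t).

x_1(t) = -C_1e^(-4t) - C_2e^(2t), x_2(t) = 2C_1e^(-4t) + C_2e^(2t)

Coefficient matrix A = [[8, 6], [-12, -10]].
Characteristic polynomial det(A - λI) = λ^2 + 2λ - 8 = 0.
Eigenvalues λ = -4, 2.
For λ=-4: (A-λI) row 1 is [12, 6], so an eigenvector is (-1, 2).
For λ=2: (A-λI) row 1 is [6, 6], so an eigenvector is (-1, 1).
General solution: C_1e^(-4t)(-1,2) + C_2e^(2t)(-1,1).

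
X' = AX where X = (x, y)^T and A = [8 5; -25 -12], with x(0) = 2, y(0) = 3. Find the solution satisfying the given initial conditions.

Coefficient matrix A = [[8, 5], [-25, -12]].
Characteristic polynomial det(A - λI) = λ^2 + 4λ + 29 = 0.
Eigenvalues λ = -2 ± 5i (complex conjugate pair).
For λ=-2+5i: an eigenvector is (-1,2) - i(0,1) = (-1, 2 - i).
A real fundamental pair from Re and Im of e^((-2+5i)t)v: X_1 = e^(-2t)(cos(5t)·(-1,2) + sin(5t)·(0,1)), X_2 = e^(-2t)(sin(5t)·(-1,2) - cos(5t)·(0,1)).
General solution: K_1X_1 + K_2X_2.
Applying x(0)=2, y(0)=3 gives K_1=-2, K_2=-7.

x(t) = 7e^(-2t)sin(5t) + 2e^(-2t)cos(5t), y(t) = -16e^(-2t)sin(5t) + 3e^(-2t)cos(5t)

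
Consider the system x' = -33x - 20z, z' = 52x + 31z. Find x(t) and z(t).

x(t) = c_1e^(-t)sin(4t) - 2c_1e^(-t)cos(4t) - 2c_2e^(-t)sin(4t) - c_2e^(-t)cos(4t), z(t) = -2c_1e^(-t)sin(4t) + 3c_1e^(-t)cos(4t) + 3c_2e^(-t)sin(4t) + 2c_2e^(-t)cos(4t)

Coefficient matrix A = [[-33, -20], [52, 31]].
Characteristic polynomial det(A - λI) = λ^2 + 2λ + 17 = 0.
Eigenvalues λ = -1 ± 4i (complex conjugate pair).
For λ=-1+4i: an eigenvector is (-2,3) - i(1,-2) = (-2 - i, 3 + 2i).
A real fundamental pair from Re and Im of e^((-1+4i)t)v: X_1 = e^(-t)(cos(4t)·(-2,3) + sin(4t)·(1,-2)), X_2 = e^(-t)(sin(4t)·(-2,3) - cos(4t)·(1,-2)).
General solution: c_1X_1 + c_2X_2.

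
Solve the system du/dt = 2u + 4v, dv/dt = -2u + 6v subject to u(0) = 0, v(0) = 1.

Coefficient matrix A = [[2, 4], [-2, 6]].
Characteristic polynomial det(A - λI) = λ^2 - 8λ + 20 = 0.
Eigenvalues λ = 4 ± 2i (complex conjugate pair).
For λ=4+2i: an eigenvector is (1,0) - i(-1,-1) = (1 + i, 0 + i).
A real fundamental pair from Re and Im of e^((4+2i)t)v: X_1 = e^(4t)(cos(2t)·(1,0) + sin(2t)·(-1,-1)), X_2 = e^(4t)(sin(2t)·(1,0) - cos(2t)·(-1,-1)).
General solution: K_1X_1 + K_2X_2.
Applying u(0)=0, v(0)=1 gives K_1=-1, K_2=1.

u(t) = 2e^(4t)sin(2t), v(t) = e^(4t)sin(2t) + e^(4t)cos(2t)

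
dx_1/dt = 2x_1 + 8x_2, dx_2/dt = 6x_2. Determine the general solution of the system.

Coefficient matrix A = [[2, 8], [0, 6]].
Characteristic polynomial det(A - λI) = λ^2 - 8λ + 12 = 0.
Eigenvalues λ = 2, 6.
For λ=2: (A-λI) row 1 is [0, 8], so an eigenvector is (-1, 0).
For λ=6: (A-λI) row 1 is [-4, 8], so an eigenvector is (-2, -1).
General solution: K_1e^(2t)(-1,0) + K_2e^(6t)(-2,-1).

x_1(t) = -K_1e^(2t) - 2K_2e^(6t), x_2(t) = -K_2e^(6t)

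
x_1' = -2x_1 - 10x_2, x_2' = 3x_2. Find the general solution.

Coefficient matrix A = [[-2, -10], [0, 3]].
Characteristic polynomial det(A - λI) = λ^2 - λ - 6 = 0.
Eigenvalues λ = -2, 3.
For λ=-2: (A-λI) row 1 is [0, -10], so an eigenvector is (1, 0).
For λ=3: (A-λI) row 1 is [-5, -10], so an eigenvector is (-2, 1).
General solution: K_1e^(-2t)(1,0) + K_2e^(3t)(-2,1).

x_1(t) = K_1e^(-2t) - 2K_2e^(3t), x_2(t) = K_2e^(3t)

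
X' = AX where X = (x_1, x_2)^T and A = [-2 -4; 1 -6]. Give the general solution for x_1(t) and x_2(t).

x_1(t) = 2C_1e^(-4t) + 2C_2te^(-4t) + 3C_2e^(-4t), x_2(t) = C_1e^(-4t) + C_2te^(-4t) + C_2e^(-4t)

Coefficient matrix A = [[-2, -4], [1, -6]].
Characteristic polynomial det(A - λI) = λ^2 + 8λ + 16 = 0.
Single eigenvalue λ = -4 with algebraic multiplicity 2.
Eigenvector v = (2,1); generalized eigenvector w with (A-λI)w=v is (3,1).
General solution: e^(-4t)[C_1·v + C_2·(t·v + w)].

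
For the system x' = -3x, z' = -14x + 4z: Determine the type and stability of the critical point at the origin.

saddle

A = [[-3,0],[-14,4]]; det(A-λI) = λ^2 - λ - 12.
λ = 4, -3: opposite signs.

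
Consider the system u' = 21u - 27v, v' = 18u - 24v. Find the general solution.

Coefficient matrix A = [[21, -27], [18, -24]].
Characteristic polynomial det(A - λI) = λ^2 + 3λ - 18 = 0.
Eigenvalues λ = 3, -6.
For λ=3: (A-λI) row 1 is [18, -27], so an eigenvector is (3, 2).
For λ=-6: (A-λI) row 1 is [27, -27], so an eigenvector is (1, 1).
General solution: c_1e^(3t)(3,2) + c_2e^(-6t)(1,1).

u(t) = 3c_1e^(3t) + c_2e^(-6t), v(t) = 2c_1e^(3t) + c_2e^(-6t)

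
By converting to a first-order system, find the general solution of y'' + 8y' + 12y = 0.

y(t) = C_1e^(-2t) + C_2e^(-6t)

Let x_1 = y, x_2 = y'. Then x_1' = x_2 and x_2' = -12x_1 - 8x_2.
A = [[0,1],[-12,-8]]; det(A-λI) = λ^2 + 8λ + 12.
Eigenvalues λ = -2, -6 with eigenvectors (1,-2), (1,-6).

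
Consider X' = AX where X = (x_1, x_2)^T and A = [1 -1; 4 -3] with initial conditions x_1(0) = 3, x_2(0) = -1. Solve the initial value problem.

Coefficient matrix A = [[1, -1], [4, -3]].
Characteristic polynomial det(A - λI) = λ^2 + 2λ + 1 = 0.
Single eigenvalue λ = -1 with algebraic multiplicity 2.
Eigenvector v = (1,2); generalized eigenvector w with (A-λI)w=v is (2,3).
General solution: e^(-t)[c_1·v + c_2·(t·v + w)].
Applying x_1(0)=3, x_2(0)=-1 gives c_1=-11, c_2=7.

x_1(t) = 7te^(-t) + 3e^(-t), x_2(t) = 14te^(-t) - e^(-t)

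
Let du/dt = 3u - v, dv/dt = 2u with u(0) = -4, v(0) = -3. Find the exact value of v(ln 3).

A = [[3,-1],[2,0]]; eigenvalues λ = 2, 1.
Eigenvectors: (1,1) for λ=2, (1,2) for λ=1.
From the initial condition, c_1 = -5, c_2 = 1.
v(ln 3) = (-5)(3^2)(1) + (1)(3^1)(2) = -39.

-39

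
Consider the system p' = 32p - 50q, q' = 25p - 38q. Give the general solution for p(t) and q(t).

p(t) = 3K_1e^(-3t)sin(5t) - K_1e^(-3t)cos(5t) - K_2e^(-3t)sin(5t) - 3K_2e^(-3t)cos(5t), q(t) = 2K_1e^(-3t)sin(5t) - K_1e^(-3t)cos(5t) - K_2e^(-3t)sin(5t) - 2K_2e^(-3t)cos(5t)

Coefficient matrix A = [[32, -50], [25, -38]].
Characteristic polynomial det(A - λI) = λ^2 + 6λ + 34 = 0.
Eigenvalues λ = -3 ± 5i (complex conjugate pair).
For λ=-3+5i: an eigenvector is (-1,-1) - i(3,2) = (-1 - 3i, -1 - 2i).
A real fundamental pair from Re and Im of e^((-3+5i)t)v: X_1 = e^(-3t)(cos(5t)·(-1,-1) + sin(5t)·(3,2)), X_2 = e^(-3t)(sin(5t)·(-1,-1) - cos(5t)·(3,2)).
General solution: K_1X_1 + K_2X_2.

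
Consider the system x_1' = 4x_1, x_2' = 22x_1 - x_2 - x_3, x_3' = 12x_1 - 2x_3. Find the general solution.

Coefficient matrix A = [[4, 0, 0], [22, -1, -1], [12, 0, -2]].
det(A - λI) = 0 gives eigenvalues λ = -1, 4, -2.
For λ=-1: eigenvector (0,1,0).
For λ=4: eigenvector (1,4,2).
For λ=-2: eigenvector (0,1,1).
General solution: C_1e^(-t)(0,1,0) + C_2e^(4t)(1,4,2) + C_3e^(-2t)(0,1,1).

x_1(t) = C_2e^(4t), x_2(t) = C_1e^(-t) + 4C_2e^(4t) + C_3e^(-2t), x_3(t) = 2C_2e^(4t) + C_3e^(-2t)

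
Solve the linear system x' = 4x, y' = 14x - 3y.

Coefficient matrix A = [[4, 0], [14, -3]].
Characteristic polynomial det(A - λI) = λ^2 - λ - 12 = 0.
Eigenvalues λ = 4, -3.
For λ=4: (A-λI) row 2 is [14, -7], so an eigenvector is (1, 2).
For λ=-3: (A-λI) row 1 is [7, 0], so an eigenvector is (0, -1).
General solution: c_1e^(4t)(1,2) + c_2e^(-3t)(0,-1).

x(t) = c_1e^(4t), y(t) = 2c_1e^(4t) - c_2e^(-3t)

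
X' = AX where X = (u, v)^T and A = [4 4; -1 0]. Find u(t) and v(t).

u(t) = 2C_1e^(2t) + 2C_2te^(2t) + 3C_2e^(2t), v(t) = -C_1e^(2t) - C_2te^(2t) - C_2e^(2t)

Coefficient matrix A = [[4, 4], [-1, 0]].
Characteristic polynomial det(A - λI) = λ^2 - 4λ + 4 = 0.
Single eigenvalue λ = 2 with algebraic multiplicity 2.
Eigenvector v = (2,-1); generalized eigenvector w with (A-λI)w=v is (3,-1).
General solution: e^(2t)[C_1·v + C_2·(t·v + w)].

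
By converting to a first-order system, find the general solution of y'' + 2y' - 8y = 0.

Let x_1 = y, x_2 = y'. Then x_1' = x_2 and x_2' = 8x_1 - 2x_2.
A = [[0,1],[8,-2]]; det(A-λI) = λ^2 + 2λ - 8.
Eigenvalues λ = -4, 2 with eigenvectors (1,-4), (1,2).

y(t) = C_1e^(-4t) + C_2e^(2t)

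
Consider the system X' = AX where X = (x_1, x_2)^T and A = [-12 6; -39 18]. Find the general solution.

x_1(t) = c_1e^(3t)sin(3t) + c_1e^(3t)cos(3t) + c_2e^(3t)sin(3t) - c_2e^(3t)cos(3t), x_2(t) = 2c_1e^(3t)sin(3t) + 3c_1e^(3t)cos(3t) + 3c_2e^(3t)sin(3t) - 2c_2e^(3t)cos(3t)

Coefficient matrix A = [[-12, 6], [-39, 18]].
Characteristic polynomial det(A - λI) = λ^2 - 6λ + 18 = 0.
Eigenvalues λ = 3 ± 3i (complex conjugate pair).
For λ=3+3i: an eigenvector is (1,3) - i(1,2) = (1 - i, 3 - 2i).
A real fundamental pair from Re and Im of e^((3+3i)t)v: X_1 = e^(3t)(cos(3t)·(1,3) + sin(3t)·(1,2)), X_2 = e^(3t)(sin(3t)·(1,3) - cos(3t)·(1,2)).
General solution: c_1X_1 + c_2X_2.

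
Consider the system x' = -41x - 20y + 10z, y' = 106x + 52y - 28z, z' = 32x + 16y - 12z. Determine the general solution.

x(t) = C_2e^(-t) + 2C_3e^(4t), y(t) = C_1e^(-4t) - 2C_2e^(-t) - 5C_3e^(4t), z(t) = 2C_1e^(-4t) - C_3e^(4t)

Coefficient matrix A = [[-41, -20, 10], [106, 52, -28], [32, 16, -12]].
det(A - λI) = 0 gives eigenvalues λ = -4, -1, 4.
For λ=-4: eigenvector (0,1,2).
For λ=-1: eigenvector (1,-2,0).
For λ=4: eigenvector (2,-5,-1).
General solution: C_1e^(-4t)(0,1,2) + C_2e^(-t)(1,-2,0) + C_3e^(4t)(2,-5,-1).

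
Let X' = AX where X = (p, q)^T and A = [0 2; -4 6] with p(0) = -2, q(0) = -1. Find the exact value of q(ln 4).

464

A = [[0,2],[-4,6]]; eigenvalues λ = 4, 2.
Eigenvectors: (-1,-2) for λ=4, (1,1) for λ=2.
From the initial condition, c_1 = -1, c_2 = -3.
q(ln 4) = (-1)(4^4)(-2) + (-3)(4^2)(1) = 464.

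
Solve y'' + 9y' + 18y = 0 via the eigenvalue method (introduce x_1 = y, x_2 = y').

Let x_1 = y, x_2 = y'. Then x_1' = x_2 and x_2' = -18x_1 - 9x_2.
A = [[0,1],[-18,-9]]; det(A-λI) = λ^2 + 9λ + 18.
Eigenvalues λ = -3, -6 with eigenvectors (1,-3), (1,-6).

y(t) = K_1e^(-3t) + K_2e^(-6t)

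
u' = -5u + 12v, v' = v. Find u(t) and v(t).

Coefficient matrix A = [[-5, 12], [0, 1]].
Characteristic polynomial det(A - λI) = λ^2 + 4λ - 5 = 0.
Eigenvalues λ = -5, 1.
For λ=-5: (A-λI) row 1 is [0, 12], so an eigenvector is (-1, 0).
For λ=1: (A-λI) row 1 is [-6, 12], so an eigenvector is (-2, -1).
General solution: c_1e^(-5t)(-1,0) + c_2e^(t)(-2,-1).

u(t) = -c_1e^(-5t) - 2c_2e^(t), v(t) = -c_2e^(t)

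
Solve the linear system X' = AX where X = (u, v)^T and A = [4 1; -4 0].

Coefficient matrix A = [[4, 1], [-4, 0]].
Characteristic polynomial det(A - λI) = λ^2 - 4λ + 4 = 0.
Single eigenvalue λ = 2 with algebraic multiplicity 2.
Eigenvector v = (-1,2); generalized eigenvector w with (A-λI)w=v is (-2,3).
General solution: e^(2t)[c_1·v + c_2·(t·v + w)].

u(t) = -c_1e^(2t) - c_2te^(2t) - 2c_2e^(2t), v(t) = 2c_1e^(2t) + 2c_2te^(2t) + 3c_2e^(2t)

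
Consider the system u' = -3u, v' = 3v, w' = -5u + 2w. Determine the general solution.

u(t) = K_1e^(-3t), v(t) = K_2e^(3t), w(t) = K_1e^(-3t) - K_3e^(2t)

Coefficient matrix A = [[-3, 0, 0], [0, 3, 0], [-5, 0, 2]].
det(A - λI) = 0 gives eigenvalues λ = -3, 3, 2.
For λ=-3: eigenvector (1,0,1).
For λ=3: eigenvector (0,1,0).
For λ=2: eigenvector (0,0,-1).
General solution: K_1e^(-3t)(1,0,1) + K_2e^(3t)(0,1,0) + K_3e^(2t)(0,0,-1).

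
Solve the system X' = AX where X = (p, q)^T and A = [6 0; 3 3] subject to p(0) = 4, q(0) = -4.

p(t) = 4e^(6t), q(t) = 4e^(6t) - 8e^(3t)

Coefficient matrix A = [[6, 0], [3, 3]].
Characteristic polynomial det(A - λI) = λ^2 - 9λ + 18 = 0.
Eigenvalues λ = 3, 6.
For λ=3: (A-λI) row 1 is [3, 0], so an eigenvector is (0, 1).
For λ=6: (A-λI) row 2 is [3, -3], so an eigenvector is (-1, -1).
General solution: c_1e^(3t)(0,1) + c_2e^(6t)(-1,-1).
Applying p(0)=4, q(0)=-4 gives c_1=-8, c_2=-4.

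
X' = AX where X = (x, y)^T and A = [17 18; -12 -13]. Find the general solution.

Coefficient matrix A = [[17, 18], [-12, -13]].
Characteristic polynomial det(A - λI) = λ^2 - 4λ - 5 = 0.
Eigenvalues λ = -1, 5.
For λ=-1: (A-λI) row 1 is [18, 18], so an eigenvector is (-1, 1).
For λ=5: (A-λI) row 1 is [12, 18], so an eigenvector is (3, -2).
General solution: C_1e^(-t)(-1,1) + C_2e^(5t)(3,-2).

x(t) = -C_1e^(-t) + 3C_2e^(5t), y(t) = C_1e^(-t) - 2C_2e^(5t)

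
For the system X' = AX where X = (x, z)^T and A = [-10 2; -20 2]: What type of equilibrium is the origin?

A = [[-10,2],[-20,2]]; det(A-λI) = λ^2 + 8λ + 20.
λ = -4 ± 2i: negative real part.

stable spiral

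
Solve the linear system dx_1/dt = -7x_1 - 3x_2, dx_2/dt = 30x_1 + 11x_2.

Coefficient matrix A = [[-7, -3], [30, 11]].
Characteristic polynomial det(A - λI) = λ^2 - 4λ + 13 = 0.
Eigenvalues λ = 2 ± 3i (complex conjugate pair).
For λ=2+3i: an eigenvector is (1,-3) - i(0,1) = (1, -3 - i).
A real fundamental pair from Re and Im of e^((2+3i)t)v: X_1 = e^(2t)(cos(3t)·(1,-3) + sin(3t)·(0,1)), X_2 = e^(2t)(sin(3t)·(1,-3) - cos(3t)·(0,1)).
General solution: c_1X_1 + c_2X_2.

x_1(t) = c_1e^(2t)cos(3t) + c_2e^(2t)sin(3t), x_2(t) = c_1e^(2t)sin(3t) - 3c_1e^(2t)cos(3t) - 3c_2e^(2t)sin(3t) - c_2e^(2t)cos(3t)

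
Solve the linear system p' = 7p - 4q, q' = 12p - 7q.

p(t) = -2C_1e^(t) + C_2e^(-t), q(t) = -3C_1e^(t) + 2C_2e^(-t)

Coefficient matrix A = [[7, -4], [12, -7]].
Characteristic polynomial det(A - λI) = λ^2 - 1 = 0.
Eigenvalues λ = 1, -1.
For λ=1: (A-λI) row 1 is [6, -4], so an eigenvector is (-2, -3).
For λ=-1: (A-λI) row 1 is [8, -4], so an eigenvector is (1, 2).
General solution: C_1e^(t)(-2,-3) + C_2e^(-t)(1,2).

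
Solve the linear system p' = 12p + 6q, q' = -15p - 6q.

Coefficient matrix A = [[12, 6], [-15, -6]].
Characteristic polynomial det(A - λI) = λ^2 - 6λ + 18 = 0.
Eigenvalues λ = 3 ± 3i (complex conjugate pair).
For λ=3+3i: an eigenvector is (-1,2) - i(1,-1) = (-1 - i, 2 + i).
A real fundamental pair from Re and Im of e^((3+3i)t)v: X_1 = e^(3t)(cos(3t)·(-1,2) + sin(3t)·(1,-1)), X_2 = e^(3t)(sin(3t)·(-1,2) - cos(3t)·(1,-1)).
General solution: c_1X_1 + c_2X_2.

p(t) = c_1e^(3t)sin(3t) - c_1e^(3t)cos(3t) - c_2e^(3t)sin(3t) - c_2e^(3t)cos(3t), q(t) = -c_1e^(3t)sin(3t) + 2c_1e^(3t)cos(3t) + 2c_2e^(3t)sin(3t) + c_2e^(3t)cos(3t)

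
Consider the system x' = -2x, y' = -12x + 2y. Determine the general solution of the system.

Coefficient matrix A = [[-2, 0], [-12, 2]].
Characteristic polynomial det(A - λI) = λ^2 - 4 = 0.
Eigenvalues λ = -2, 2.
For λ=-2: (A-λI) row 2 is [-12, 4], so an eigenvector is (-1, -3).
For λ=2: (A-λI) row 1 is [-4, 0], so an eigenvector is (0, -1).
General solution: c_1e^(-2t)(-1,-3) + c_2e^(2t)(0,-1).

x(t) = -c_1e^(-2t), y(t) = -3c_1e^(-2t) - c_2e^(2t)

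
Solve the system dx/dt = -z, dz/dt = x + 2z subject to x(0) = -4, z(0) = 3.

x(t) = te^(t) - 4e^(t), z(t) = -te^(t) + 3e^(t)

Coefficient matrix A = [[0, -1], [1, 2]].
Characteristic polynomial det(A - λI) = λ^2 - 2λ + 1 = 0.
Single eigenvalue λ = 1 with algebraic multiplicity 2.
Eigenvector v = (-1,1); generalized eigenvector w with (A-λI)w=v is (1,0).
General solution: e^(t)[c_1·v + c_2·(t·v + w)].
Applying x(0)=-4, z(0)=3 gives c_1=3, c_2=-1.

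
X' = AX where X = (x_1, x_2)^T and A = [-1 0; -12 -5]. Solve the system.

Coefficient matrix A = [[-1, 0], [-12, -5]].
Characteristic polynomial det(A - λI) = λ^2 + 6λ + 5 = 0.
Eigenvalues λ = -5, -1.
For λ=-5: (A-λI) row 1 is [4, 0], so an eigenvector is (0, -1).
For λ=-1: (A-λI) row 2 is [-12, -4], so an eigenvector is (-1, 3).
General solution: C_1e^(-5t)(0,-1) + C_2e^(-t)(-1,3).

x_1(t) = -C_2e^(-t), x_2(t) = -C_1e^(-5t) + 3C_2e^(-t)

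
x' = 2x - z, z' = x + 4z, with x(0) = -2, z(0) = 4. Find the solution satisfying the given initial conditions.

Coefficient matrix A = [[2, -1], [1, 4]].
Characteristic polynomial det(A - λI) = λ^2 - 6λ + 9 = 0.
Single eigenvalue λ = 3 with algebraic multiplicity 2.
Eigenvector v = (1,-1); generalized eigenvector w with (A-λI)w=v is (-1,0).
General solution: e^(3t)[K_1·v + K_2·(t·v + w)].
Applying x(0)=-2, z(0)=4 gives K_1=-4, K_2=-2.

x(t) = -2te^(3t) - 2e^(3t), z(t) = 2te^(3t) + 4e^(3t)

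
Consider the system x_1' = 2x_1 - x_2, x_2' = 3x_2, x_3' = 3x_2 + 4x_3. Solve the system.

x_1(t) = c_1e^(2t) - c_2e^(3t), x_2(t) = c_2e^(3t), x_3(t) = -3c_2e^(3t) + c_3e^(4t)

Coefficient matrix A = [[2, -1, 0], [0, 3, 0], [0, 3, 4]].
det(A - λI) = 0 gives eigenvalues λ = 2, 3, 4.
For λ=2: eigenvector (1,0,0).
For λ=3: eigenvector (-1,1,-3).
For λ=4: eigenvector (0,0,1).
General solution: c_1e^(2t)(1,0,0) + c_2e^(3t)(-1,1,-3) + c_3e^(4t)(0,0,1).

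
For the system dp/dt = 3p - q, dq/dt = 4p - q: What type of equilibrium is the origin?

unstable improper node

A = [[3,-1],[4,-1]]; det(A-λI) = λ^2 - 2λ + 1.
repeated λ = 1 with a single eigenvector.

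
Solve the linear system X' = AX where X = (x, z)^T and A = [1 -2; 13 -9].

x(t) = c_1e^(-4t)sin(t) - c_1e^(-4t)cos(t) - c_2e^(-4t)sin(t) - c_2e^(-4t)cos(t), z(t) = 2c_1e^(-4t)sin(t) - 3c_1e^(-4t)cos(t) - 3c_2e^(-4t)sin(t) - 2c_2e^(-4t)cos(t)

Coefficient matrix A = [[1, -2], [13, -9]].
Characteristic polynomial det(A - λI) = λ^2 + 8λ + 17 = 0.
Eigenvalues λ = -4 ± i (complex conjugate pair).
For λ=-4+i: an eigenvector is (-1,-3) - i(1,2) = (-1 - i, -3 - 2i).
A real fundamental pair from Re and Im of e^((-4+i)t)v: X_1 = e^(-4t)(cos(t)·(-1,-3) + sin(t)·(1,2)), X_2 = e^(-4t)(sin(t)·(-1,-3) - cos(t)·(1,2)).
General solution: c_1X_1 + c_2X_2.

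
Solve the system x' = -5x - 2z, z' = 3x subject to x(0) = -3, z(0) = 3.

x(t) = -3e^(-3t), z(t) = 3e^(-3t)

Coefficient matrix A = [[-5, -2], [3, 0]].
Characteristic polynomial det(A - λI) = λ^2 + 5λ + 6 = 0.
Eigenvalues λ = -3, -2.
For λ=-3: (A-λI) row 1 is [-2, -2], so an eigenvector is (1, -1).
For λ=-2: (A-λI) row 1 is [-3, -2], so an eigenvector is (2, -3).
General solution: C_1e^(-3t)(1,-1) + C_2e^(-2t)(2,-3).
Applying x(0)=-3, z(0)=3 gives C_1=-3, C_2=0.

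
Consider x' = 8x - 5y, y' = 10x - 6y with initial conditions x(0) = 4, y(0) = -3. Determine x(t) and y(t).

x(t) = 43e^(t)sin(t) + 4e^(t)cos(t), y(t) = 61e^(t)sin(t) - 3e^(t)cos(t)

Coefficient matrix A = [[8, -5], [10, -6]].
Characteristic polynomial det(A - λI) = λ^2 - 2λ + 2 = 0.
Eigenvalues λ = 1 ± i (complex conjugate pair).
For λ=1+i: an eigenvector is (2,3) - i(-1,-1) = (2 + i, 3 + i).
A real fundamental pair from Re and Im of e^((1+i)t)v: X_1 = e^(t)(cos(t)·(2,3) + sin(t)·(-1,-1)), X_2 = e^(t)(sin(t)·(2,3) - cos(t)·(-1,-1)).
General solution: c_1X_1 + c_2X_2.
Applying x(0)=4, y(0)=-3 gives c_1=-7, c_2=18.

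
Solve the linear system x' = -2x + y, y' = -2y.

Coefficient matrix A = [[-2, 1], [0, -2]].
Characteristic polynomial det(A - λI) = λ^2 + 4λ + 4 = 0.
Single eigenvalue λ = -2 with algebraic multiplicity 2.
Eigenvector v = (-1,0); generalized eigenvector w with (A-λI)w=v is (3,-1).
General solution: e^(-2t)[c_1·v + c_2·(t·v + w)].

x(t) = -c_1e^(-2t) - c_2te^(-2t) + 3c_2e^(-2t), y(t) = -c_2e^(-2t)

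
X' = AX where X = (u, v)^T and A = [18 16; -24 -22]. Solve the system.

Coefficient matrix A = [[18, 16], [-24, -22]].
Characteristic polynomial det(A - λI) = λ^2 + 4λ - 12 = 0.
Eigenvalues λ = -6, 2.
For λ=-6: (A-λI) row 1 is [24, 16], so an eigenvector is (2, -3).
For λ=2: (A-λI) row 1 is [16, 16], so an eigenvector is (-1, 1).
General solution: c_1e^(-6t)(2,-3) + c_2e^(2t)(-1,1).

u(t) = 2c_1e^(-6t) - c_2e^(2t), v(t) = -3c_1e^(-6t) + c_2e^(2t)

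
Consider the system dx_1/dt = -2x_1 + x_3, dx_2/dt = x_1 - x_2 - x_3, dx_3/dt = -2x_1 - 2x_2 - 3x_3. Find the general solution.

x_1(t) = -C_1e^(-3t) - C_2e^(-t) + C_3e^(-2t), x_2(t) = C_1e^(-3t) + 2C_2e^(-t) - C_3e^(-2t), x_3(t) = C_1e^(-3t) - C_2e^(-t)

Coefficient matrix A = [[-2, 0, 1], [1, -1, -1], [-2, -2, -3]].
det(A - λI) = 0 gives eigenvalues λ = -3, -1, -2.
For λ=-3: eigenvector (-1,1,1).
For λ=-1: eigenvector (-1,2,-1).
For λ=-2: eigenvector (1,-1,0).
General solution: C_1e^(-3t)(-1,1,1) + C_2e^(-t)(-1,2,-1) + C_3e^(-2t)(1,-1,0).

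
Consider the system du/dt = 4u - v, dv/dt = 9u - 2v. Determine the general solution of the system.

u(t) = K_1e^(t) + K_2te^(t) + K_2e^(t), v(t) = 3K_1e^(t) + 3K_2te^(t) + 2K_2e^(t)

Coefficient matrix A = [[4, -1], [9, -2]].
Characteristic polynomial det(A - λI) = λ^2 - 2λ + 1 = 0.
Single eigenvalue λ = 1 with algebraic multiplicity 2.
Eigenvector v = (1,3); generalized eigenvector w with (A-λI)w=v is (1,2).
General solution: e^(t)[K_1·v + K_2·(t·v + w)].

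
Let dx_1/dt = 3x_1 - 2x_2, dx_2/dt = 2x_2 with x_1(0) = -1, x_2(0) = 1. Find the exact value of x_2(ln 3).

A = [[3,-2],[0,2]]; eigenvalues λ = 2, 3.
Eigenvectors: (-2,-1) for λ=2, (1,0) for λ=3.
From the initial condition, c_1 = -1, c_2 = -3.
x_2(ln 3) = (-1)(3^2)(-1) + (-3)(3^3)(0) = 9.

9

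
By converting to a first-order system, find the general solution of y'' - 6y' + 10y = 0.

Let x_1 = y, x_2 = y'. Then x_1' = x_2 and x_2' = -10x_1 + 6x_2.
A = [[0,1],[-10,6]]; det(A-λI) = λ^2 - 6λ + 10.
Eigenvalues λ = 3 ± i.

y(t) = K_1e^(3t)cos(t) + K_2e^(3t)sin(t)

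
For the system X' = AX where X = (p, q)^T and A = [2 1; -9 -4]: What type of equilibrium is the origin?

stable improper node

A = [[2,1],[-9,-4]]; det(A-λI) = λ^2 + 2λ + 1.
repeated λ = -1 with a single eigenvector.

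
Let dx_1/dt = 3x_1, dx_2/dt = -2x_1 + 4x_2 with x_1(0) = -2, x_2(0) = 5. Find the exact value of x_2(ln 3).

A = [[3,0],[-2,4]]; eigenvalues λ = 4, 3.
Eigenvectors: (0,1) for λ=4, (1,2) for λ=3.
From the initial condition, c_1 = 9, c_2 = -2.
x_2(ln 3) = (9)(3^4)(1) + (-2)(3^3)(2) = 621.

621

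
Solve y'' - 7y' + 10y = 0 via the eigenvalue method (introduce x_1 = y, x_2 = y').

Let x_1 = y, x_2 = y'. Then x_1' = x_2 and x_2' = -10x_1 + 7x_2.
A = [[0,1],[-10,7]]; det(A-λI) = λ^2 - 7λ + 10.
Eigenvalues λ = 5, 2 with eigenvectors (1,5), (1,2).

y(t) = c_1e^(5t) + c_2e^(2t)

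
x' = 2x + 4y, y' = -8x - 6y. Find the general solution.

Coefficient matrix A = [[2, 4], [-8, -6]].
Characteristic polynomial det(A - λI) = λ^2 + 4λ + 20 = 0.
Eigenvalues λ = -2 ± 4i (complex conjugate pair).
For λ=-2+4i: an eigenvector is (0,1) - i(1,-1) = (0 - i, 1 + i).
A real fundamental pair from Re and Im of e^((-2+4i)t)v: X_1 = e^(-2t)(cos(4t)·(0,1) + sin(4t)·(1,-1)), X_2 = e^(-2t)(sin(4t)·(0,1) - cos(4t)·(1,-1)).
General solution: K_1X_1 + K_2X_2.

x(t) = K_1e^(-2t)sin(4t) - K_2e^(-2t)cos(4t), y(t) = -K_1e^(-2t)sin(4t) + K_1e^(-2t)cos(4t) + K_2e^(-2t)sin(4t) + K_2e^(-2t)cos(4t)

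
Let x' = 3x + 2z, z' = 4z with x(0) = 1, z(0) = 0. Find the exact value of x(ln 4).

64

A = [[3,2],[0,4]]; eigenvalues λ = 3, 4.
Eigenvectors: (-1,0) for λ=3, (-2,-1) for λ=4.
From the initial condition, c_1 = -1, c_2 = 0.
x(ln 4) = (-1)(4^3)(-1) + (0)(4^4)(-2) = 64.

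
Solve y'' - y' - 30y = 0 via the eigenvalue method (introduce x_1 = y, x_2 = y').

Let x_1 = y, x_2 = y'. Then x_1' = x_2 and x_2' = 30x_1 + x_2.
A = [[0,1],[30,1]]; det(A-λI) = λ^2 - λ - 30.
Eigenvalues λ = -5, 6 with eigenvectors (1,-5), (1,6).

y(t) = C_1e^(-5t) + C_2e^(6t)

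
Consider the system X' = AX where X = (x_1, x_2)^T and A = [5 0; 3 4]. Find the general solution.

Coefficient matrix A = [[5, 0], [3, 4]].
Characteristic polynomial det(A - λI) = λ^2 - 9λ + 20 = 0.
Eigenvalues λ = 5, 4.
For λ=5: (A-λI) row 2 is [3, -1], so an eigenvector is (1, 3).
For λ=4: (A-λI) row 1 is [1, 0], so an eigenvector is (0, 1).
General solution: c_1e^(5t)(1,3) + c_2e^(4t)(0,1).

x_1(t) = c_1e^(5t), x_2(t) = 3c_1e^(5t) + c_2e^(4t)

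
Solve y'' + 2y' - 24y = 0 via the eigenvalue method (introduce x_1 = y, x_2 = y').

y(t) = C_1e^(4t) + C_2e^(-6t)

Let x_1 = y, x_2 = y'. Then x_1' = x_2 and x_2' = 24x_1 - 2x_2.
A = [[0,1],[24,-2]]; det(A-λI) = λ^2 + 2λ - 24.
Eigenvalues λ = 4, -6 with eigenvectors (1,4), (1,-6).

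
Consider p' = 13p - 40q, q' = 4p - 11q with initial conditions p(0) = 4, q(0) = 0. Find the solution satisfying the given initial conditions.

Coefficient matrix A = [[13, -40], [4, -11]].
Characteristic polynomial det(A - λI) = λ^2 - 2λ + 17 = 0.
Eigenvalues λ = 1 ± 4i (complex conjugate pair).
For λ=1+4i: an eigenvector is (-1,0) - i(-3,-1) = (-1 + 3i, 0 + i).
A real fundamental pair from Re and Im of e^((1+4i)t)v: X_1 = e^(t)(cos(4t)·(-1,0) + sin(4t)·(-3,-1)), X_2 = e^(t)(sin(4t)·(-1,0) - cos(4t)·(-3,-1)).
General solution: C_1X_1 + C_2X_2.
Applying p(0)=4, q(0)=0 gives C_1=-4, C_2=0.

p(t) = 12e^(t)sin(4t) + 4e^(t)cos(4t), q(t) = 4e^(t)sin(4t)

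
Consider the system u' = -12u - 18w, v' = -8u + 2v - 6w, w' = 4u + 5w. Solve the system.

Coefficient matrix A = [[-12, 0, -18], [-8, 2, -6], [4, 0, 5]].
det(A - λI) = 0 gives eigenvalues λ = -4, 2, -3.
For λ=-4: eigenvector (9,8,-4).
For λ=2: eigenvector (0,1,0).
For λ=-3: eigenvector (-2,-2,1).
General solution: C_1e^(-4t)(9,8,-4) + C_2e^(2t)(0,1,0) + C_3e^(-3t)(-2,-2,1).

u(t) = 9C_1e^(-4t) - 2C_3e^(-3t), v(t) = 8C_1e^(-4t) + C_2e^(2t) - 2C_3e^(-3t), w(t) = -4C_1e^(-4t) + C_3e^(-3t)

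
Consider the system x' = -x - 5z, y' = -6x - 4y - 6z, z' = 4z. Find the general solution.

x(t) = C_1e^(-t) - C_2e^(4t), y(t) = -2C_1e^(-t) + C_3e^(-4t), z(t) = C_2e^(4t)

Coefficient matrix A = [[-1, 0, -5], [-6, -4, -6], [0, 0, 4]].
det(A - λI) = 0 gives eigenvalues λ = -1, 4, -4.
For λ=-1: eigenvector (1,-2,0).
For λ=4: eigenvector (-1,0,1).
For λ=-4: eigenvector (0,1,0).
General solution: C_1e^(-t)(1,-2,0) + C_2e^(4t)(-1,0,1) + C_3e^(-4t)(0,1,0).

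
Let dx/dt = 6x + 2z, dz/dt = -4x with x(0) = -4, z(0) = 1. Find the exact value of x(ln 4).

A = [[6,2],[-4,0]]; eigenvalues λ = 4, 2.
Eigenvectors: (1,-1) for λ=4, (1,-2) for λ=2.
From the initial condition, c_1 = -7, c_2 = 3.
x(ln 4) = (-7)(4^4)(1) + (3)(4^2)(1) = -1744.

-1744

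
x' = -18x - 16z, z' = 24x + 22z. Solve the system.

x(t) = 2K_1e^(6t) + K_2e^(-2t), z(t) = -3K_1e^(6t) - K_2e^(-2t)

Coefficient matrix A = [[-18, -16], [24, 22]].
Characteristic polynomial det(A - λI) = λ^2 - 4λ - 12 = 0.
Eigenvalues λ = 6, -2.
For λ=6: (A-λI) row 1 is [-24, -16], so an eigenvector is (2, -3).
For λ=-2: (A-λI) row 1 is [-16, -16], so an eigenvector is (1, -1).
General solution: K_1e^(6t)(2,-3) + K_2e^(-2t)(1,-1).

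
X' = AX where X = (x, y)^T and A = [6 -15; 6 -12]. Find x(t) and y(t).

x(t) = -K_1e^(-3t)sin(3t) - 2K_1e^(-3t)cos(3t) - 2K_2e^(-3t)sin(3t) + K_2e^(-3t)cos(3t), y(t) = -K_1e^(-3t)sin(3t) - K_1e^(-3t)cos(3t) - K_2e^(-3t)sin(3t) + K_2e^(-3t)cos(3t)

Coefficient matrix A = [[6, -15], [6, -12]].
Characteristic polynomial det(A - λI) = λ^2 + 6λ + 18 = 0.
Eigenvalues λ = -3 ± 3i (complex conjugate pair).
For λ=-3+3i: an eigenvector is (-2,-1) - i(-1,-1) = (-2 + i, -1 + i).
A real fundamental pair from Re and Im of e^((-3+3i)t)v: X_1 = e^(-3t)(cos(3t)·(-2,-1) + sin(3t)·(-1,-1)), X_2 = e^(-3t)(sin(3t)·(-2,-1) - cos(3t)·(-1,-1)).
General solution: K_1X_1 + K_2X_2.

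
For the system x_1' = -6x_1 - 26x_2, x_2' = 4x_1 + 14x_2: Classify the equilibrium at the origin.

unstable spiral

A = [[-6,-26],[4,14]]; det(A-λI) = λ^2 - 8λ + 20.
λ = 4 ± 2i: positive real part.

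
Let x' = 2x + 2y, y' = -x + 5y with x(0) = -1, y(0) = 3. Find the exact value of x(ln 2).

A = [[2,2],[-1,5]]; eigenvalues λ = 4, 3.
Eigenvectors: (-1,-1) for λ=4, (2,1) for λ=3.
From the initial condition, c_1 = -7, c_2 = -4.
x(ln 2) = (-7)(2^4)(-1) + (-4)(2^3)(2) = 48.

48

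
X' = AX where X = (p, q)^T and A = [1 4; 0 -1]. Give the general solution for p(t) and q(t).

Coefficient matrix A = [[1, 4], [0, -1]].
Characteristic polynomial det(A - λI) = λ^2 - 1 = 0.
Eigenvalues λ = -1, 1.
For λ=-1: (A-λI) row 1 is [2, 4], so an eigenvector is (2, -1).
For λ=1: (A-λI) row 1 is [0, 4], so an eigenvector is (-1, 0).
General solution: c_1e^(-t)(2,-1) + c_2e^(t)(-1,0).

p(t) = 2c_1e^(-t) - c_2e^(t), q(t) = -c_1e^(-t)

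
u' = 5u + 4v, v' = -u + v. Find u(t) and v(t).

Coefficient matrix A = [[5, 4], [-1, 1]].
Characteristic polynomial det(A - λI) = λ^2 - 6λ + 9 = 0.
Single eigenvalue λ = 3 with algebraic multiplicity 2.
Eigenvector v = (2,-1); generalized eigenvector w with (A-λI)w=v is (1,0).
General solution: e^(3t)[K_1·v + K_2·(t·v + w)].

u(t) = 2K_1e^(3t) + 2K_2te^(3t) + K_2e^(3t), v(t) = -K_1e^(3t) - K_2te^(3t)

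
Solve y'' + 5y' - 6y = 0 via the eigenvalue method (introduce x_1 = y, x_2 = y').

Let x_1 = y, x_2 = y'. Then x_1' = x_2 and x_2' = 6x_1 - 5x_2.
A = [[0,1],[6,-5]]; det(A-λI) = λ^2 + 5λ - 6.
Eigenvalues λ = 1, -6 with eigenvectors (1,1), (1,-6).

y(t) = K_1e^(t) + K_2e^(-6t)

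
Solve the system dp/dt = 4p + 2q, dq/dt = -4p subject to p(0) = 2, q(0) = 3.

p(t) = 5e^(2t)sin(2t) + 2e^(2t)cos(2t), q(t) = -7e^(2t)sin(2t) + 3e^(2t)cos(2t)

Coefficient matrix A = [[4, 2], [-4, 0]].
Characteristic polynomial det(A - λI) = λ^2 - 4λ + 8 = 0.
Eigenvalues λ = 2 ± 2i (complex conjugate pair).
For λ=2+2i: an eigenvector is (0,1) - i(1,-1) = (0 - i, 1 + i).
A real fundamental pair from Re and Im of e^((2+2i)t)v: X_1 = e^(2t)(cos(2t)·(0,1) + sin(2t)·(1,-1)), X_2 = e^(2t)(sin(2t)·(0,1) - cos(2t)·(1,-1)).
General solution: K_1X_1 + K_2X_2.
Applying p(0)=2, q(0)=3 gives K_1=5, K_2=-2.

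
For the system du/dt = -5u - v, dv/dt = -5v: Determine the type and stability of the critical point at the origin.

A = [[-5,-1],[0,-5]]; det(A-λI) = λ^2 + 10λ + 25.
repeated λ = -5 with a single eigenvector.

stable improper node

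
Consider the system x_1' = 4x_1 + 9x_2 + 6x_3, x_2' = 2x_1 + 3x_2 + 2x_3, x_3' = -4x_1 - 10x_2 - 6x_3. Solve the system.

x_1(t) = 3C_1e^(2t) + C_2e^(t) - C_3e^(-2t), x_2(t) = 2C_1e^(2t) + C_2e^(t), x_3(t) = -4C_1e^(2t) - 2C_2e^(t) + C_3e^(-2t)

Coefficient matrix A = [[4, 9, 6], [2, 3, 2], [-4, -10, -6]].
det(A - λI) = 0 gives eigenvalues λ = 2, 1, -2.
For λ=2: eigenvector (3,2,-4).
For λ=1: eigenvector (1,1,-2).
For λ=-2: eigenvector (-1,0,1).
General solution: C_1e^(2t)(3,2,-4) + C_2e^(t)(1,1,-2) + C_3e^(-2t)(-1,0,1).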